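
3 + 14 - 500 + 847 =364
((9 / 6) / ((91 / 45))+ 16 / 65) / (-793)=-899 / 721630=-0.00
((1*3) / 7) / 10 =3 / 70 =0.04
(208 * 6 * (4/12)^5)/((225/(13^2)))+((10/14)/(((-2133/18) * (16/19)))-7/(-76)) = 6039605599/1531920600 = 3.94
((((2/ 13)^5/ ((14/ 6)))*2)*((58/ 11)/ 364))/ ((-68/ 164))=-114144/ 44228050867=-0.00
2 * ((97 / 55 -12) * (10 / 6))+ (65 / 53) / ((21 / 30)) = -396296 / 12243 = -32.37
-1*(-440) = 440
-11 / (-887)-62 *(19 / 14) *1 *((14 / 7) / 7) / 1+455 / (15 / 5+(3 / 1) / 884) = 127.47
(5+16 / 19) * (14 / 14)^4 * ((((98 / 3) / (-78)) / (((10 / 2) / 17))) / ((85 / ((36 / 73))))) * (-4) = 87024 / 450775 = 0.19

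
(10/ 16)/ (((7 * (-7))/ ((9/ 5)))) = -9/ 392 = -0.02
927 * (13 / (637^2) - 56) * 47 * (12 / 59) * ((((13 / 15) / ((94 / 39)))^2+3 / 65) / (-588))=816374882985057 / 5513467441300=148.07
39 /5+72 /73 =3207 /365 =8.79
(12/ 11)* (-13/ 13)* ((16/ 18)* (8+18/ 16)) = -292/ 33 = -8.85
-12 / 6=-2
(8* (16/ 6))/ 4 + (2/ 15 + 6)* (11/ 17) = 2372/ 255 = 9.30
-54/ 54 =-1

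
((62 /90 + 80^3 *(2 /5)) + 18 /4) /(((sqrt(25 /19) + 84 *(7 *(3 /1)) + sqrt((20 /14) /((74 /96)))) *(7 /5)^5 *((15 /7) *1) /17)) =27535801639625 /(18522 *(1295 *sqrt(19) + 76 *sqrt(7770) + 8680644)) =171.02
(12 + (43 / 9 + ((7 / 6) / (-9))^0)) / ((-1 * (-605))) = 32 / 1089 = 0.03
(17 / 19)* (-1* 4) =-68 / 19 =-3.58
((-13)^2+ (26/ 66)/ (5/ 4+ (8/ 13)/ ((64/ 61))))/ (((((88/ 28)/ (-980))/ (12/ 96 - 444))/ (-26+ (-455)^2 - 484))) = 1341378321064534025/ 277332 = 4836723930395.82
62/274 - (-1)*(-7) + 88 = 81.23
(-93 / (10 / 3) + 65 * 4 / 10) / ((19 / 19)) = -19 / 10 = -1.90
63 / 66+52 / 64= 311 / 176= 1.77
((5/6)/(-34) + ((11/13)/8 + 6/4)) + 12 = 72035/5304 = 13.58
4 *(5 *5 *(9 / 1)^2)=8100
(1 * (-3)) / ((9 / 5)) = -1.67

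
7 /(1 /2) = 14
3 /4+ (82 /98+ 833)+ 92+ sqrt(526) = sqrt(526)+ 181611 /196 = 949.52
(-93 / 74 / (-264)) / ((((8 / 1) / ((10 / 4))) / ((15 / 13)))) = 2325 / 1354496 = 0.00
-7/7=-1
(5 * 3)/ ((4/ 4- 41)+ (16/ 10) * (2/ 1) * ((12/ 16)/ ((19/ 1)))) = -1425/ 3788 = -0.38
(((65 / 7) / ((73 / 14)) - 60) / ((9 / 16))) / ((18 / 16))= -544000 / 5913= -92.00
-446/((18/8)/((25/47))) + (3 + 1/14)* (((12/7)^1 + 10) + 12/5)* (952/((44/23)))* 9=194051.96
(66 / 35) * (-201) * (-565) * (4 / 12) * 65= 32479590 / 7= 4639941.43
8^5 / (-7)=-4681.14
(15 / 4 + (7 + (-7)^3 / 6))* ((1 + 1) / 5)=-557 / 30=-18.57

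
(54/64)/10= 27/320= 0.08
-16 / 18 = -8 / 9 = -0.89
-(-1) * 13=13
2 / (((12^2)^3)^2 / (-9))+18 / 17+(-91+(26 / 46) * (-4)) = -17857463181115783 / 193677515292672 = -92.20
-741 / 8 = -92.62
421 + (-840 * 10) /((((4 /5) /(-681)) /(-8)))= -57203579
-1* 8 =-8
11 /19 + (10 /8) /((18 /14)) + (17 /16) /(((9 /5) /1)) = 651 /304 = 2.14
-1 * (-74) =74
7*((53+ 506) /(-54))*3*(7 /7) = -3913 /18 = -217.39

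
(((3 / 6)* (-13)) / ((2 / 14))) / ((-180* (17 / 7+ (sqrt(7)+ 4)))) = 637 / 13456 - 4459* sqrt(7) / 605520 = 0.03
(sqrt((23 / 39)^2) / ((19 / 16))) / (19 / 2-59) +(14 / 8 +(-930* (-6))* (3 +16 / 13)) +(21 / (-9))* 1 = 6927172685 / 293436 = 23607.10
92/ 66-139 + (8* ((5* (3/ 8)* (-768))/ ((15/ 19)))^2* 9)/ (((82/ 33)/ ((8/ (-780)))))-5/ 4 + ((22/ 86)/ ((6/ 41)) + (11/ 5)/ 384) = -988866.93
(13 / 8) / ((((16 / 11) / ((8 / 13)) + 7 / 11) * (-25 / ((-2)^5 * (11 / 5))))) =572 / 375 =1.53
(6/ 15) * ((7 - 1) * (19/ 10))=114/ 25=4.56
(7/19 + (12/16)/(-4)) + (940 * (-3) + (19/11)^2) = -103614481/36784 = -2816.84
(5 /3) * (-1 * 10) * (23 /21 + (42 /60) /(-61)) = -69415 /3843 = -18.06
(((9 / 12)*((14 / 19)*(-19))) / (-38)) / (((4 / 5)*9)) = 35 / 912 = 0.04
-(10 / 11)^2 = -100 / 121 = -0.83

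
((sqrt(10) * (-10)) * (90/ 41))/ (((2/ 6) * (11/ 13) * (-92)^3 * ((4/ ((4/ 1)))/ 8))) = 8775 * sqrt(10)/ 10974634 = 0.00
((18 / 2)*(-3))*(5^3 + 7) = -3564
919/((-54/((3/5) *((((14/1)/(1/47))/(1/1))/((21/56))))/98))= -237043184/135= -1755875.44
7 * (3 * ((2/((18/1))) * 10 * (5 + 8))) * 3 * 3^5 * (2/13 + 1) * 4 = 1020600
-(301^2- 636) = -89965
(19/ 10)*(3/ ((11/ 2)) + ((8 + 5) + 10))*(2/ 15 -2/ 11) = -19684/ 9075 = -2.17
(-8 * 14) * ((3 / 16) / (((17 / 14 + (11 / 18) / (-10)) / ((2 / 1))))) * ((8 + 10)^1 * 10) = -6555.82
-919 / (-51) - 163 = -7394 / 51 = -144.98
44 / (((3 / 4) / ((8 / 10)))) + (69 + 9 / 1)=1874 / 15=124.93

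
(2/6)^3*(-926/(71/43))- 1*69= -172091/1917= -89.77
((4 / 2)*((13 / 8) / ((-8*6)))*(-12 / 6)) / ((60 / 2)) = 13 / 2880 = 0.00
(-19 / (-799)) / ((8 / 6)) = 57 / 3196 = 0.02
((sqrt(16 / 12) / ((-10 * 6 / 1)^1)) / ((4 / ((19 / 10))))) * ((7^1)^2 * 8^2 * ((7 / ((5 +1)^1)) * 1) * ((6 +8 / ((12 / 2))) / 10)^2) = -17.99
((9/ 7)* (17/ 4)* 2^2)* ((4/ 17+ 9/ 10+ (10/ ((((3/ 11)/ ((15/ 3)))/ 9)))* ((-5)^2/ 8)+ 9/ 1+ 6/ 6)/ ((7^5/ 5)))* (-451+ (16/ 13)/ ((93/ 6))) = -221031431883/ 14588476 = -15151.10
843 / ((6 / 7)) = 1967 / 2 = 983.50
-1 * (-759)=759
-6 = -6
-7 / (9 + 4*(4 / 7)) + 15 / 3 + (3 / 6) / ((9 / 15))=5.21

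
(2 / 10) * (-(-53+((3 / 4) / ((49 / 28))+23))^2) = -174.89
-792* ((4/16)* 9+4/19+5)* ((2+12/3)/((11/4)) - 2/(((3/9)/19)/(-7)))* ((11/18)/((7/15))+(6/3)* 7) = -1375303698/19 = -72384405.16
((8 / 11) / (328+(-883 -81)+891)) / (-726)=-4 / 1018215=-0.00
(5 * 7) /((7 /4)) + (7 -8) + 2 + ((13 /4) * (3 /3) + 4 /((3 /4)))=355 /12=29.58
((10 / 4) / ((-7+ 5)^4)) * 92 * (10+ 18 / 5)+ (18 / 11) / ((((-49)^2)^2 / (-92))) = 24794405789 / 126825622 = 195.50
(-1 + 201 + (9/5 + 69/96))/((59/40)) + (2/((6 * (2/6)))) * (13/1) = 150.30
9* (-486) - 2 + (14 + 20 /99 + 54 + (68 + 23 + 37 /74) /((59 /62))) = -4211.65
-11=-11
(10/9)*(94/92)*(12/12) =235/207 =1.14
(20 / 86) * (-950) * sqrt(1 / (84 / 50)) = -23750 * sqrt(42) / 903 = -170.45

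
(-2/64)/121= -1/3872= -0.00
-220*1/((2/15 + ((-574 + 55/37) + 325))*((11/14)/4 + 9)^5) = 168110874624/12434663539460375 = 0.00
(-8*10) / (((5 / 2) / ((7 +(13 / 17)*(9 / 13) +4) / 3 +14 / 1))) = -29120 / 51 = -570.98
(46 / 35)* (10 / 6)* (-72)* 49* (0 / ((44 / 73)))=0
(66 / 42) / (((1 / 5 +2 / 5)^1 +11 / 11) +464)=55 / 16296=0.00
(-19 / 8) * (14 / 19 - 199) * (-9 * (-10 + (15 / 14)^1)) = 4237875 / 112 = 37838.17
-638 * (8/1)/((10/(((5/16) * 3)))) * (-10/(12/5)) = 7975/4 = 1993.75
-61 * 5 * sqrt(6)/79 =-305 * sqrt(6)/79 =-9.46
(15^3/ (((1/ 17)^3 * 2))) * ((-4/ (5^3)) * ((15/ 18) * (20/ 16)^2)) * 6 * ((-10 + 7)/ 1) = 49744125/ 8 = 6218015.62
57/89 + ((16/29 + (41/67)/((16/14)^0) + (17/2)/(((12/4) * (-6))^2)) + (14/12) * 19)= 2689026227/112056696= 24.00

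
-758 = -758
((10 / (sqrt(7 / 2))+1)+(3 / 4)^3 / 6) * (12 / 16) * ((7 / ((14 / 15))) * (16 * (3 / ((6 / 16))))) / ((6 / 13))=26715 / 16+15600 * sqrt(14) / 7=10008.24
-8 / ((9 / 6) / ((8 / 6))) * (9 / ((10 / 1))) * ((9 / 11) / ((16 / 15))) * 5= -270 / 11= -24.55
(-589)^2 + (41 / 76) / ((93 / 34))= 1226019511 / 3534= 346921.20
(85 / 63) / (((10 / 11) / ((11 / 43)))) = 2057 / 5418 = 0.38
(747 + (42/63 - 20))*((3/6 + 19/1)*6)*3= 255411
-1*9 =-9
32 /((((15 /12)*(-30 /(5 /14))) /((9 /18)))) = -16 /105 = -0.15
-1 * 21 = -21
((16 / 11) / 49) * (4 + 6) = 160 / 539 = 0.30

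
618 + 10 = 628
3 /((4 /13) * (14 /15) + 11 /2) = 1170 /2257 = 0.52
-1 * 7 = -7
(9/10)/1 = 9/10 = 0.90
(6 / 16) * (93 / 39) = 93 / 104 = 0.89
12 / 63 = 4 / 21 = 0.19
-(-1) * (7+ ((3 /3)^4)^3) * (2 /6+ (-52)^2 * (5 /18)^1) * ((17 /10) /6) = 229942 /135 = 1703.27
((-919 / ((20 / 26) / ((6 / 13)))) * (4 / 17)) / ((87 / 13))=-47788 / 2465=-19.39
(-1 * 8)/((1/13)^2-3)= 676/253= 2.67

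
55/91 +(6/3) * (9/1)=1693/91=18.60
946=946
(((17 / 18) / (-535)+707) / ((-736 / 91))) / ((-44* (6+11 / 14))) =4336946341 / 14813251200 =0.29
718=718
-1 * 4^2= -16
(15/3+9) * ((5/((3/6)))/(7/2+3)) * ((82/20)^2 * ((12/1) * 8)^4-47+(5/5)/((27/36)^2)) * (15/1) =461273568690.67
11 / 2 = 5.50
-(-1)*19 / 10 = 19 / 10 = 1.90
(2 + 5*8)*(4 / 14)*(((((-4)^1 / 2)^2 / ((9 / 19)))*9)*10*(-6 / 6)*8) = -72960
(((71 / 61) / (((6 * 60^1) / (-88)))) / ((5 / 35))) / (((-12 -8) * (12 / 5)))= 5467 / 131760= 0.04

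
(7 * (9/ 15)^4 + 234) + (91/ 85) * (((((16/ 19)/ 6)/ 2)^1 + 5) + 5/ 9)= 437739769/ 1816875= 240.93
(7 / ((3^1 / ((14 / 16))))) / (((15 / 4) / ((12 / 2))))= 49 / 15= 3.27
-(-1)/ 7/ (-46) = -1/ 322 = -0.00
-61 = -61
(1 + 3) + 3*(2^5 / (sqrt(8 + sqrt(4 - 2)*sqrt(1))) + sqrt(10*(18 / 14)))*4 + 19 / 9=(55*sqrt(sqrt(2) + 8) / 9 + 36*sqrt(70*sqrt(2) + 560) / 7 + 384) / sqrt(sqrt(2) + 8)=174.29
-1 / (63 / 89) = -89 / 63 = -1.41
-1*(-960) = 960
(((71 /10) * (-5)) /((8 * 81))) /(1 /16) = -71 /81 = -0.88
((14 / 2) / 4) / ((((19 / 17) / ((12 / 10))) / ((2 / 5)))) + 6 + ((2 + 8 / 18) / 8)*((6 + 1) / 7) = 120677 / 17100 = 7.06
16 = 16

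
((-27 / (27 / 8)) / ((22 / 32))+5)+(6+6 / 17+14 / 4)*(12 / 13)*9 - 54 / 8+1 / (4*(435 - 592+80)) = 1165079 / 17017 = 68.47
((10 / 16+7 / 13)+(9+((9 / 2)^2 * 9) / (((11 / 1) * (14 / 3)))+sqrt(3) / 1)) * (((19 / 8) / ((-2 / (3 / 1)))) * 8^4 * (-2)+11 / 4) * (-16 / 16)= -3205288885 / 8008 - 116747 * sqrt(3) / 4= -450813.78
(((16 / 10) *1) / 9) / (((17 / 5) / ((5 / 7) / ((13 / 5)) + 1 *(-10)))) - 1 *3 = -16283 / 4641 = -3.51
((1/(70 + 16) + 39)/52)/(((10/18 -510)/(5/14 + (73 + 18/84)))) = -0.11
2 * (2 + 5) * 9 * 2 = 252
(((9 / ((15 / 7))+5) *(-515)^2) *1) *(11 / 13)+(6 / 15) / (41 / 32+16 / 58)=193924587378 / 93925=2064674.87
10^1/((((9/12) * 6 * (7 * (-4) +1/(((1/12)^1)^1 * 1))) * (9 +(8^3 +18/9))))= -5/18828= -0.00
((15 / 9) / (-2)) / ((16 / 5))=-25 / 96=-0.26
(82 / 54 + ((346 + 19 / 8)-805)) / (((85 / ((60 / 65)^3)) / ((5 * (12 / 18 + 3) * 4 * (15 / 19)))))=-173013280 / 709631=-243.81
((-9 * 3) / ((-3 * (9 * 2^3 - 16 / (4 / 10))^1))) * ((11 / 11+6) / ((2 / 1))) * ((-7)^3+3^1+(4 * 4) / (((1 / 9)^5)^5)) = 180910292898346852370097393 / 16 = 11306893306146678273131090.00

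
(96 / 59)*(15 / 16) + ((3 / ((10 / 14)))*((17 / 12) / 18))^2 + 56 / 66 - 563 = -47145294311 / 84110400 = -560.52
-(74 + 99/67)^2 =-25573249/4489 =-5696.87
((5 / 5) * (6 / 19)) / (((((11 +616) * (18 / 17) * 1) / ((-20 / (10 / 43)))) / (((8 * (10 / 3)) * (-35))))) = 4093600 / 107217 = 38.18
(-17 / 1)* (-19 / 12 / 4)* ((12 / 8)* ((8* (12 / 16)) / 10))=969 / 160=6.06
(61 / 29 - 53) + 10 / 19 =-27754 / 551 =-50.37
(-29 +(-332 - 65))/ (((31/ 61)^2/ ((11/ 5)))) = -17436606/ 4805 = -3628.85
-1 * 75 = -75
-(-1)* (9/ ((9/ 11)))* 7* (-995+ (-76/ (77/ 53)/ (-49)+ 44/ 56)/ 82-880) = -1160183515/ 8036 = -144373.26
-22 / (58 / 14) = -154 / 29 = -5.31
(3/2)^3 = 27/8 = 3.38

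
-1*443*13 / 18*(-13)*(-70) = -2620345 / 9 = -291149.44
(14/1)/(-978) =-7/489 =-0.01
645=645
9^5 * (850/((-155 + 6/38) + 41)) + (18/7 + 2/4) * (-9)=-635800761/1442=-440915.92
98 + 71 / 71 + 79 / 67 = 6712 / 67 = 100.18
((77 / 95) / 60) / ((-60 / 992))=-4774 / 21375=-0.22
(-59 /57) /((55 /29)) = -0.55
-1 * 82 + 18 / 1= -64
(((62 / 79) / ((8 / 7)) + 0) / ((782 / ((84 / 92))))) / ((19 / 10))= 22785 / 53993972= 0.00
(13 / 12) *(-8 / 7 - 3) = -377 / 84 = -4.49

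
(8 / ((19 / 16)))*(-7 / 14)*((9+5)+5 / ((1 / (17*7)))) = -38976 / 19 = -2051.37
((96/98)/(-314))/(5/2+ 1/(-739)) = -11824/9470083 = -0.00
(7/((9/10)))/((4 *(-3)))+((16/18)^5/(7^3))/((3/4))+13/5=1187283641/607614210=1.95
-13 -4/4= -14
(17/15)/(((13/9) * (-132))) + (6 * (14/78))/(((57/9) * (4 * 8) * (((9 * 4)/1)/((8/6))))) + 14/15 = 1814581/1956240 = 0.93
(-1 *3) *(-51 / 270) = 17 / 30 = 0.57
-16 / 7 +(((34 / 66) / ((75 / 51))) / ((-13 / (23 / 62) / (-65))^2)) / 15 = -2.21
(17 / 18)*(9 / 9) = 17 / 18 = 0.94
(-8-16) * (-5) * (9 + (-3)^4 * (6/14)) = 36720/7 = 5245.71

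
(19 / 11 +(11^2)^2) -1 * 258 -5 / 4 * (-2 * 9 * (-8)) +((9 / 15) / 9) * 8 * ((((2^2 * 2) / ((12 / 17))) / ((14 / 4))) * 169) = 50230676 / 3465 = 14496.59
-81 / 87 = -27 / 29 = -0.93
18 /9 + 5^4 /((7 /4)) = 2514 /7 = 359.14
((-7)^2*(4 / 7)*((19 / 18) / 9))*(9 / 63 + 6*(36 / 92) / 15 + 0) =9158 / 9315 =0.98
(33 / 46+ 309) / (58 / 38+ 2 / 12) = 812079 / 4439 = 182.94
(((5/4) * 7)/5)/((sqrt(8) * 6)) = 7 * sqrt(2)/96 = 0.10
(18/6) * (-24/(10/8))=-57.60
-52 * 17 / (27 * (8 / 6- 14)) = 442 / 171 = 2.58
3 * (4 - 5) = -3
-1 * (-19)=19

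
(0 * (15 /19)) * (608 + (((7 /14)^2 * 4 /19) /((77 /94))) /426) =0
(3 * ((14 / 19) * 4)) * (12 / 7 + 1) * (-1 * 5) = -120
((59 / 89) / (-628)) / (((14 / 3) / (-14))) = 177 / 55892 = 0.00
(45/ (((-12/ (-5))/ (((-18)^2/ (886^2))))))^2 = 36905625/ 616218720016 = 0.00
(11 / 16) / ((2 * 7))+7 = 1579 / 224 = 7.05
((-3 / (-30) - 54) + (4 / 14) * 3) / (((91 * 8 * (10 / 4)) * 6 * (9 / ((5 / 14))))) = -3713 / 19262880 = -0.00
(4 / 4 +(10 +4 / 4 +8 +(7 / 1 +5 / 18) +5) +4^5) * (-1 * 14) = -133091 / 9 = -14787.89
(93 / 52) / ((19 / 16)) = 372 / 247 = 1.51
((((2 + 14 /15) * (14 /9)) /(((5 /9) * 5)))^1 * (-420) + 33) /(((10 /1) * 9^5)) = -16423 /14762250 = -0.00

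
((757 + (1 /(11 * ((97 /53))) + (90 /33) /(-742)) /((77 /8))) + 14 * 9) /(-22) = -26914858951 /670581758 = -40.14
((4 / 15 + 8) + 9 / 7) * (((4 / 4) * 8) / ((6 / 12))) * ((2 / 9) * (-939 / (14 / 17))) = -85391408 / 2205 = -38726.26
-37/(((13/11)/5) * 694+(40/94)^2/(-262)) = -588886265/2610766338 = -0.23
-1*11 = -11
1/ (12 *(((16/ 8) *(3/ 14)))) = 7/ 36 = 0.19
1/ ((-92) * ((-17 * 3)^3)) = 1/ 12203892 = 0.00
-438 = -438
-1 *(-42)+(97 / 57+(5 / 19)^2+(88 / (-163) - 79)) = -6314243 / 176529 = -35.77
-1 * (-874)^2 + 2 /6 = -2291627 /3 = -763875.67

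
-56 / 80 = -7 / 10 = -0.70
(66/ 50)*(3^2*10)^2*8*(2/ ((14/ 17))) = 1454112/ 7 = 207730.29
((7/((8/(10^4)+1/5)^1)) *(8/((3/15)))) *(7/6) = 1225000/753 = 1626.83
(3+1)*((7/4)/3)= 7/3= 2.33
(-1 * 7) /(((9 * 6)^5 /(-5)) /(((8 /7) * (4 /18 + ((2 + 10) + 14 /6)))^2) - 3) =1201270 /56951326713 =0.00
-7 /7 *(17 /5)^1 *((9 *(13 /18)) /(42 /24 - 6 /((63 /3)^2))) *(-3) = 38.18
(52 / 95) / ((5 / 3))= 156 / 475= 0.33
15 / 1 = 15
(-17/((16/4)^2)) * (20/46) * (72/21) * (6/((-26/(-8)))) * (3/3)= -6120/2093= -2.92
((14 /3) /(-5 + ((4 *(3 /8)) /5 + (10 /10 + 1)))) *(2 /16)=-0.22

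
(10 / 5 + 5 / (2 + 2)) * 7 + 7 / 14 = 93 / 4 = 23.25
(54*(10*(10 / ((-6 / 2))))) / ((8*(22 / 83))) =-18675 / 22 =-848.86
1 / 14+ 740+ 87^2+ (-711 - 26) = 106009 / 14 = 7572.07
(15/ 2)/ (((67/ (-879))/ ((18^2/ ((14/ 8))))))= -8543880/ 469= -18217.23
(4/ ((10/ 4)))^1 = 8/ 5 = 1.60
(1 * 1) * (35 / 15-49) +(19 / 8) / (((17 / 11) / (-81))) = -69827 / 408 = -171.14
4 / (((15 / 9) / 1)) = 12 / 5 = 2.40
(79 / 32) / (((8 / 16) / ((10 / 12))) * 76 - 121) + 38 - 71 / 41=17922973 / 494624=36.24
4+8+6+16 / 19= 358 / 19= 18.84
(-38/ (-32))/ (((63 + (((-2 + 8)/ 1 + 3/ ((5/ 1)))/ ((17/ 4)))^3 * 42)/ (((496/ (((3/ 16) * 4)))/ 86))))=38075750/ 918537921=0.04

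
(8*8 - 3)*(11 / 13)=671 / 13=51.62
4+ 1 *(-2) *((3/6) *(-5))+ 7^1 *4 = 37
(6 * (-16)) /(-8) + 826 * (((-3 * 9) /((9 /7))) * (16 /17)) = -277332 /17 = -16313.65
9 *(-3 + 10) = 63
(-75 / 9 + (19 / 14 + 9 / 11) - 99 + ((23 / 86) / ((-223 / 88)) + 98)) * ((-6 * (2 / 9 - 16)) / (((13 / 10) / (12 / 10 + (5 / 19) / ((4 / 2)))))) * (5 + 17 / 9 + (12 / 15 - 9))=476967557746 / 516511485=923.44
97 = 97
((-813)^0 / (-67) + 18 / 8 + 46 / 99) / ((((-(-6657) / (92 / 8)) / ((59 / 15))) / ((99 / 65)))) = 97200553 / 3478948200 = 0.03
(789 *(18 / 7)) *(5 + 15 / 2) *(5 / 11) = 887625 / 77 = 11527.60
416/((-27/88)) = -1355.85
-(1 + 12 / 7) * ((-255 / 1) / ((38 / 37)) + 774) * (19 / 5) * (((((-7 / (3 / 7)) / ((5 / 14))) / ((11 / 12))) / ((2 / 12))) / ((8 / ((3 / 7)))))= 23912469 / 275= 86954.43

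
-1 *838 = -838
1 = 1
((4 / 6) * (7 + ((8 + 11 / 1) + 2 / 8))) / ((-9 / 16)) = -280 / 9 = -31.11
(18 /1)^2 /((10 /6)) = 972 /5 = 194.40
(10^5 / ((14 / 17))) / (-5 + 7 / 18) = -15300000 / 581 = -26333.91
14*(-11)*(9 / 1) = -1386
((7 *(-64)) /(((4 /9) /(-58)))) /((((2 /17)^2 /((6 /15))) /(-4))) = -33792192 /5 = -6758438.40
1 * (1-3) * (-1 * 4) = 8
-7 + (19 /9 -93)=-881 /9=-97.89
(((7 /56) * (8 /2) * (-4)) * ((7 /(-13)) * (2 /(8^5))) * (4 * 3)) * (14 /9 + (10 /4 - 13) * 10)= -6517 /79872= -0.08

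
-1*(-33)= 33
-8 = -8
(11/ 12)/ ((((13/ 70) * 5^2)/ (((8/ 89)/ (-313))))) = -0.00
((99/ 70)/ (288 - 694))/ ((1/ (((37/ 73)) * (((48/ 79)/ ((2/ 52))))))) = -1142856/ 40974535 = -0.03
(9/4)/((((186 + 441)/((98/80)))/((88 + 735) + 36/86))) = 5204829/1437920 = 3.62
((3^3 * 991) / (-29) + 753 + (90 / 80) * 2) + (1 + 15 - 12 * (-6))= -9211 / 116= -79.41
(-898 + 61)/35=-837/35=-23.91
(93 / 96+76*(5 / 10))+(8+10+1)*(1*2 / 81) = 102223 / 2592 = 39.44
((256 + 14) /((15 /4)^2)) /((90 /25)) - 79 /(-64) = 1261 /192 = 6.57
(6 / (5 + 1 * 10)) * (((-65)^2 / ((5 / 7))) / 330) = 1183 / 165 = 7.17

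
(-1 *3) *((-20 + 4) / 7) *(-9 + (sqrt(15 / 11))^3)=-432 / 7 + 720 *sqrt(165) / 847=-50.80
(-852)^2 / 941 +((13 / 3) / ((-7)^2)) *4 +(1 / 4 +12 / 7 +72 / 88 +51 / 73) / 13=4459284449629 / 5775982212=772.04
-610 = -610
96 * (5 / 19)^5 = 300000 / 2476099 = 0.12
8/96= 1/12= 0.08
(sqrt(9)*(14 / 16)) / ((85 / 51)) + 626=25103 / 40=627.58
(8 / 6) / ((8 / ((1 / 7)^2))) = 1 / 294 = 0.00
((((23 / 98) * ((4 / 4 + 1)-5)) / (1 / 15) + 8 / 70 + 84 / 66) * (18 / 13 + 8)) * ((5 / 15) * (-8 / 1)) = 8043704 / 35035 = 229.59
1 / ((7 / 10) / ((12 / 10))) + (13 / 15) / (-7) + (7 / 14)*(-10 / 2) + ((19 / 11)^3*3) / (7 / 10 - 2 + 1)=-14658121 / 279510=-52.44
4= 4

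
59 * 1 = 59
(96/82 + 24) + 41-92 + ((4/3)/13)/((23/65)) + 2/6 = -71308/2829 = -25.21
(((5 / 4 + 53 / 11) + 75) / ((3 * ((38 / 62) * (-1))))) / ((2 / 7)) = -258013 / 1672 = -154.31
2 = 2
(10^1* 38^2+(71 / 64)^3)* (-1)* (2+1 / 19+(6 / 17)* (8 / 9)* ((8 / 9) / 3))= -70837079669195 / 2286157824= -30985.21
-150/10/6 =-5/2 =-2.50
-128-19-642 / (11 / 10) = -8037 / 11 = -730.64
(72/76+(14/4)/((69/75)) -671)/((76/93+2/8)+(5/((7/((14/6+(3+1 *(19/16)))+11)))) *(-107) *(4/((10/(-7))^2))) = 722053240/2843302481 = 0.25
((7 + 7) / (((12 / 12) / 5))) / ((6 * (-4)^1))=-35 / 12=-2.92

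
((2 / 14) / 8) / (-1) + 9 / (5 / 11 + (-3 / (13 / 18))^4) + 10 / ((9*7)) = 8076105547 / 47212916184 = 0.17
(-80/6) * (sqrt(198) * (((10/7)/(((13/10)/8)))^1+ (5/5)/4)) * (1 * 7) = -32910 * sqrt(22)/13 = -11873.97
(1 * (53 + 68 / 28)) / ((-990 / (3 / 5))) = -0.03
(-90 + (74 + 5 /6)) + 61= 275 /6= 45.83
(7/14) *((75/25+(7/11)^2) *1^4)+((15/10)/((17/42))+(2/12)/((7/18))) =84046/14399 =5.84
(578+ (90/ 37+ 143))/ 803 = 26767/ 29711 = 0.90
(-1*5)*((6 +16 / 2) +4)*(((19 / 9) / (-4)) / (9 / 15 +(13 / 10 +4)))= 475 / 59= 8.05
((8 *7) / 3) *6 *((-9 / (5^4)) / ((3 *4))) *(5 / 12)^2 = -7 / 300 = -0.02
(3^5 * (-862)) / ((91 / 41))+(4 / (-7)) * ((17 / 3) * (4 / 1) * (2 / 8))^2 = -77307982 / 819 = -94393.14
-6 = -6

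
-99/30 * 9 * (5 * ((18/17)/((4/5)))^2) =-601425/2312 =-260.13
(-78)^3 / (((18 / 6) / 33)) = -5220072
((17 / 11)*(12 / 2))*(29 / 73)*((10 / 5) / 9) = 1972 / 2409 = 0.82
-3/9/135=-1/405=-0.00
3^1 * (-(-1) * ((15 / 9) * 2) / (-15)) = -2 / 3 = -0.67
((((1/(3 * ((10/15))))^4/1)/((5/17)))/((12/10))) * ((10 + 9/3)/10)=221/960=0.23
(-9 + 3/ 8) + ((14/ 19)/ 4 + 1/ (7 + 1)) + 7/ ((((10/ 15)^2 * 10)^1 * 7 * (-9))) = -6339/ 760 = -8.34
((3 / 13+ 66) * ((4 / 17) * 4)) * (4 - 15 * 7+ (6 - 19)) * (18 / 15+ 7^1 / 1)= -64389024 / 1105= -58270.61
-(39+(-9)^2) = -120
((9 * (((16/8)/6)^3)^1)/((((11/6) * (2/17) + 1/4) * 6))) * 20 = 136/57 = 2.39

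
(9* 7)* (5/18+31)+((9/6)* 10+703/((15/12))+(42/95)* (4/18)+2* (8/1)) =1461479/570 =2564.00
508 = 508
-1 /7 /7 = -1 /49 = -0.02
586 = 586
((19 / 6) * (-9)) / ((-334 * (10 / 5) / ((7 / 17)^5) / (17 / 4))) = 0.00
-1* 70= -70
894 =894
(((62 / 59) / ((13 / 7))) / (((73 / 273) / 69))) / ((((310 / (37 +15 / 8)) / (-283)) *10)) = -892715859 / 1722800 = -518.18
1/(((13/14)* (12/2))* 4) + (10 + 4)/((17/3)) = 6671/2652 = 2.52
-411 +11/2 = -811/2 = -405.50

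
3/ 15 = 1/ 5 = 0.20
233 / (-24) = -233 / 24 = -9.71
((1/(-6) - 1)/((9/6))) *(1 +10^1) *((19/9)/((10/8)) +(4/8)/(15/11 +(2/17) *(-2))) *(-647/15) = 2017021853/2563650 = 786.78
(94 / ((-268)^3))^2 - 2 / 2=-92629383338847 / 92629383341056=-1.00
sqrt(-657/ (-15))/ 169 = sqrt(1095)/ 845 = 0.04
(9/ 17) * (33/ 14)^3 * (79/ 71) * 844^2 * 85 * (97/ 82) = 551719164120795/ 998473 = 552562927.71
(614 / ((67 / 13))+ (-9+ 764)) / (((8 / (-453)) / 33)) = -1633429.26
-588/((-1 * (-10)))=-58.80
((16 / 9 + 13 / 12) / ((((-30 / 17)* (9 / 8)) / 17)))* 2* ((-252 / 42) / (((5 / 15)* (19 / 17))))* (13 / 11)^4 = 57811919516 / 37554165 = 1539.43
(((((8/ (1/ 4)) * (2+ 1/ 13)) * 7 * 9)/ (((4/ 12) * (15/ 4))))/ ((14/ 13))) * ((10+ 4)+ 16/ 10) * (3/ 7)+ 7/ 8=29114569/ 1400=20796.12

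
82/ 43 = 1.91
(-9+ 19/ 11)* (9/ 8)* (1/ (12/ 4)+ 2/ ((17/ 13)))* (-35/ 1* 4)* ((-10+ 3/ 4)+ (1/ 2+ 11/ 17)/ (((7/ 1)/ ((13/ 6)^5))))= -3041.90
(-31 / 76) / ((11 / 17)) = -0.63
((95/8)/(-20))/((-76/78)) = 0.61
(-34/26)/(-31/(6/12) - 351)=17/5369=0.00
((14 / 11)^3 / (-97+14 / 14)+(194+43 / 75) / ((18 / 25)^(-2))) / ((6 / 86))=1082190261899 / 748687500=1445.45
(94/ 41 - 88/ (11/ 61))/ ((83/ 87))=-1732518/ 3403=-509.11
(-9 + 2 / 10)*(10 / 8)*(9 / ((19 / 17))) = -1683 / 19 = -88.58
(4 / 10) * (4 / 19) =8 / 95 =0.08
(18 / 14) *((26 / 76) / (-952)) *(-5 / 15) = 39 / 253232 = 0.00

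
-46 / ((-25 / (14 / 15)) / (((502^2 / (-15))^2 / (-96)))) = -1278058572322 / 253125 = -5049120.29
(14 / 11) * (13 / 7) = 26 / 11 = 2.36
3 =3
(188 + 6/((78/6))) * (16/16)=2450/13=188.46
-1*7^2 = -49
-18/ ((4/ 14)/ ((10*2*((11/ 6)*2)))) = -4620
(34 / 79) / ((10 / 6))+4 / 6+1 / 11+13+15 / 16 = 3118661 / 208560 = 14.95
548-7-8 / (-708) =95759 / 177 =541.01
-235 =-235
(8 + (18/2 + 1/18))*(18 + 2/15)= 41752/135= 309.27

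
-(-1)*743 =743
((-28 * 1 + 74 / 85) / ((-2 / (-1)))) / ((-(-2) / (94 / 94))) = -1153 / 170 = -6.78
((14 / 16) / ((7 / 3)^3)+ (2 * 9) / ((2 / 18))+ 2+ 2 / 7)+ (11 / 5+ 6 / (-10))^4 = 41872507 / 245000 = 170.91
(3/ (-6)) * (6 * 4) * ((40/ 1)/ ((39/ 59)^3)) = -32860640/ 19773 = -1661.89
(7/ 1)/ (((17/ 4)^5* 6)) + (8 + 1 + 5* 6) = 166126853/ 4259571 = 39.00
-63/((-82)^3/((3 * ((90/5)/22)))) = 1701/6065048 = 0.00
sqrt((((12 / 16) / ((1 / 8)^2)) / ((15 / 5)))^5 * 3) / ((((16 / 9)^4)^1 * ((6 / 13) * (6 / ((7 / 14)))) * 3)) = 3159 * sqrt(3) / 512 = 10.69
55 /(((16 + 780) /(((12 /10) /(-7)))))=-33 /2786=-0.01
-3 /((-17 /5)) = 15 /17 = 0.88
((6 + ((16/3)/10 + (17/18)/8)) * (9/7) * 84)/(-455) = -14367/9100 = -1.58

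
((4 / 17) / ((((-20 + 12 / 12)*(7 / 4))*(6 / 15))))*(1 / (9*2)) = -20 / 20349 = -0.00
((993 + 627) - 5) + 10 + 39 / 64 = 104039 / 64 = 1625.61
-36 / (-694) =18 / 347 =0.05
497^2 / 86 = 247009 / 86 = 2872.20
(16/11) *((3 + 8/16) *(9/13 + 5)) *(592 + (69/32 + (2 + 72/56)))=4951599/286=17313.28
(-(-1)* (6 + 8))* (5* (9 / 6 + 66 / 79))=163.48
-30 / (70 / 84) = -36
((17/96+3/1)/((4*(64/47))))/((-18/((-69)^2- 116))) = -66586075/442368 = -150.52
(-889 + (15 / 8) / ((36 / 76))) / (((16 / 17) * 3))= -361097 / 1152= -313.45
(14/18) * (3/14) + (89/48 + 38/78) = 1565/624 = 2.51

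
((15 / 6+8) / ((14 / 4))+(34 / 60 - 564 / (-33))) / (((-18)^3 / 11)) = -6817 / 174960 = -0.04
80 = 80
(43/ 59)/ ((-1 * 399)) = -43/ 23541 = -0.00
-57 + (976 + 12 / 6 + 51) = 972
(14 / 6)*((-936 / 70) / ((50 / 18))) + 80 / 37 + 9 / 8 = -7.94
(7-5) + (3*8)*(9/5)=226/5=45.20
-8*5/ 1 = -40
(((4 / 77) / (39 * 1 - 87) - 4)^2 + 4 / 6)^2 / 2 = 139.03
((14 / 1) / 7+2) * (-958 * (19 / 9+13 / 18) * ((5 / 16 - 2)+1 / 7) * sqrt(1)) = 1408739 / 84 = 16770.70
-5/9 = -0.56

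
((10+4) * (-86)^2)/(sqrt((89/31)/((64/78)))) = 414176 * sqrt(215202)/3471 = 55354.57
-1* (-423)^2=-178929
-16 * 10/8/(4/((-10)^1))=50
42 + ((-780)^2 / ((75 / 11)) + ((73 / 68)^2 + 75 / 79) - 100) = 32575673295 / 365296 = 89176.10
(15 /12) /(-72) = -5 /288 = -0.02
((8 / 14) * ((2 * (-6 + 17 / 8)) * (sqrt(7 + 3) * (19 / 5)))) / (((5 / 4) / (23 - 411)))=914128 * sqrt(10) / 175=16518.44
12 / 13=0.92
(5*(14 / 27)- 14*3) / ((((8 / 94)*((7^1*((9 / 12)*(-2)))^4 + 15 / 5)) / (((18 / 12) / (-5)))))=100016 / 8753805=0.01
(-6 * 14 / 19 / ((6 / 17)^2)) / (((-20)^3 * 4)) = 2023 / 1824000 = 0.00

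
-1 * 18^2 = -324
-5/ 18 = -0.28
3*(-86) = -258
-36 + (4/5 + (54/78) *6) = -2018/65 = -31.05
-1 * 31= -31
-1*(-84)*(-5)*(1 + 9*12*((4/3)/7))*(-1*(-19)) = -172140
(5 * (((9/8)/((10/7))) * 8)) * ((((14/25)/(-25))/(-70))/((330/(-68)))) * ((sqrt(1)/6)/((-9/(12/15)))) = 238/7734375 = 0.00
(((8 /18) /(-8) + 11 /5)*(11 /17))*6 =2123 /255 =8.33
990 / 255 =66 / 17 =3.88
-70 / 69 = -1.01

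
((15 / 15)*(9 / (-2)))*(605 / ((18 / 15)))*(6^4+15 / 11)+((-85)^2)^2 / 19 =-14895425 / 76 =-195992.43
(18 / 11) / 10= 9 / 55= 0.16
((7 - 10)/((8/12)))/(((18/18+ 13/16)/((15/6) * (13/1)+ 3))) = -88.14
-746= -746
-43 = -43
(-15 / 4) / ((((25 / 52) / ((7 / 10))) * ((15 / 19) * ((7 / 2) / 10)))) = -494 / 25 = -19.76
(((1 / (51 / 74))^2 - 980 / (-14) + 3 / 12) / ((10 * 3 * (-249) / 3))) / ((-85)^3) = 0.00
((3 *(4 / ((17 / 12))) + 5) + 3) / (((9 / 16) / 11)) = 49280 / 153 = 322.09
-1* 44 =-44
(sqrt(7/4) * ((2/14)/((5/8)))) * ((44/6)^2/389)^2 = 937024 * sqrt(7)/428995035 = 0.01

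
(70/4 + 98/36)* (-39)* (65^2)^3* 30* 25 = -44610273804687500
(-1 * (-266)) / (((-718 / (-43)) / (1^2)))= 15.93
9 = 9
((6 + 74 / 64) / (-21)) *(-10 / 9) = 0.38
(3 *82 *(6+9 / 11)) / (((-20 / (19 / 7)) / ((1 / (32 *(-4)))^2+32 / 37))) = -196.88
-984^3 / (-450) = 2117253.12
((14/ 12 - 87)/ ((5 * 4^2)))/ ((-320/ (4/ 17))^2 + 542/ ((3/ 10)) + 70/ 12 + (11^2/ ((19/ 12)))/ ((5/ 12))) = -9785/ 16886554704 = -0.00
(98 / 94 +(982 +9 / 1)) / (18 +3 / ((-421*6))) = 39259092 / 712285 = 55.12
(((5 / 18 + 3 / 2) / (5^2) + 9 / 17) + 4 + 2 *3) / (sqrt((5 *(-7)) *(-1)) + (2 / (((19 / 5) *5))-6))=948176 / 3825 + 1125959 *sqrt(35) / 26775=496.68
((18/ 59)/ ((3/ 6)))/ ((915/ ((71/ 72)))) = 0.00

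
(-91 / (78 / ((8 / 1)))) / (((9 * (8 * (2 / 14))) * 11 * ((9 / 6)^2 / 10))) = -980 / 2673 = -0.37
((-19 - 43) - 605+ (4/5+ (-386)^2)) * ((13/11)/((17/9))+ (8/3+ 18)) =1771799461/561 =3158287.81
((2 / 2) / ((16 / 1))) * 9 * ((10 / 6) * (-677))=-10155 / 16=-634.69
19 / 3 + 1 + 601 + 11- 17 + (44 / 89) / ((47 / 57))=7566205 / 12549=602.93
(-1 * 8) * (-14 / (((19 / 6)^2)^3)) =5225472 / 47045881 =0.11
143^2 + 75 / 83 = 20449.90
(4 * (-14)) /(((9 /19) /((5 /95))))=-56 /9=-6.22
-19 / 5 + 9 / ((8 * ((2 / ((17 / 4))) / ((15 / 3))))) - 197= -60431 / 320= -188.85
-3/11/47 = -3/517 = -0.01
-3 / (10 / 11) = -33 / 10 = -3.30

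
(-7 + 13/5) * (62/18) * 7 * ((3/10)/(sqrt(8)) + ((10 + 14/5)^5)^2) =-5504047262993087463424/439453125- 2387 * sqrt(2)/300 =-12524765327355.52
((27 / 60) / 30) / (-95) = -0.00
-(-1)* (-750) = -750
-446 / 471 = -0.95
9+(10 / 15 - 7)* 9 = -48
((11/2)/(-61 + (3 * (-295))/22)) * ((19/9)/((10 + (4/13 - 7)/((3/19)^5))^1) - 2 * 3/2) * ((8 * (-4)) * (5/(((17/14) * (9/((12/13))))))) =-77839524421120/35335789760947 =-2.20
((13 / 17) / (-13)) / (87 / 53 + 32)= -53 / 30311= -0.00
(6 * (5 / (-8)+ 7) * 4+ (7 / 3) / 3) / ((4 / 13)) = 4498 / 9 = 499.78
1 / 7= 0.14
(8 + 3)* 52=572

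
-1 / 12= -0.08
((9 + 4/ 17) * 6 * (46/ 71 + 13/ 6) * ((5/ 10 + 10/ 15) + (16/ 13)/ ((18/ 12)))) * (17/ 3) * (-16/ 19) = -233421320/ 157833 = -1478.91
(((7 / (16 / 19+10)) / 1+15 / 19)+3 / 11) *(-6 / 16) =-220587 / 344432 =-0.64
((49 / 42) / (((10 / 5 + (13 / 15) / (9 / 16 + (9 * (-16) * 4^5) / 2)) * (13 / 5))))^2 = 869717606450625 / 17277713364320656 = 0.05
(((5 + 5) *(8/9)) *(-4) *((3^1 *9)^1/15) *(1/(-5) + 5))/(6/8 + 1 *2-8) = 2048/35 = 58.51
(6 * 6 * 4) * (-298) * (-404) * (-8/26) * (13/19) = -69345792/19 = -3649778.53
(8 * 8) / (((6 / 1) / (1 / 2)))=16 / 3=5.33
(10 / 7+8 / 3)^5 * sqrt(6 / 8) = 2352135088 * sqrt(3) / 4084101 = 997.53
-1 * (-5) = 5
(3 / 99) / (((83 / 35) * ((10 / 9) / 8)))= 84 / 913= 0.09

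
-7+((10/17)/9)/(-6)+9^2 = 73.99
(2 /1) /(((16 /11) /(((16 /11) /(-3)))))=-0.67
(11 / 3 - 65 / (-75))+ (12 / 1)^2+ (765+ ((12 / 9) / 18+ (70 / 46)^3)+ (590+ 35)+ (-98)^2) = 18308022209 / 1642545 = 11146.13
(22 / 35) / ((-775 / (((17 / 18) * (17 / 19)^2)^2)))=-265513259 / 572663054250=-0.00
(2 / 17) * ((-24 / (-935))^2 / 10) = 576 / 74309125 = 0.00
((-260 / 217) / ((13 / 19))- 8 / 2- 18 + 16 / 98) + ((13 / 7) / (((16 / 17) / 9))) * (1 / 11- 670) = -3186862277 / 267344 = -11920.46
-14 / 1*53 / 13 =-742 / 13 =-57.08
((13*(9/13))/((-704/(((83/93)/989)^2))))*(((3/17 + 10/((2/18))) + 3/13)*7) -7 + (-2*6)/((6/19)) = -1645256024393805/36561239633776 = -45.00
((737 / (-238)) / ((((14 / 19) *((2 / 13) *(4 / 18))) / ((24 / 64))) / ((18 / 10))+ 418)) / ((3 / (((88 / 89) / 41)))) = -324393498 / 5447648918579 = -0.00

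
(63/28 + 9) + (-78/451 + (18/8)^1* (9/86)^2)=148123047/13342384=11.10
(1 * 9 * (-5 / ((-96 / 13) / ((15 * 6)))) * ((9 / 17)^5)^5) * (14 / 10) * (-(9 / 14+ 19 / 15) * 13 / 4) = -437861058551002422795339040329 / 738640308780595504504264958855296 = -0.00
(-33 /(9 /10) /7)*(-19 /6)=1045 /63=16.59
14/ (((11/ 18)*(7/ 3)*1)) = 108/ 11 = 9.82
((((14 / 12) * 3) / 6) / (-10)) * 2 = -0.12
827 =827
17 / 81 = 0.21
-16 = -16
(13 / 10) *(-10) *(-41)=533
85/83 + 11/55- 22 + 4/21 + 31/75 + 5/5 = -835424/43575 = -19.17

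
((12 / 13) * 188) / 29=5.98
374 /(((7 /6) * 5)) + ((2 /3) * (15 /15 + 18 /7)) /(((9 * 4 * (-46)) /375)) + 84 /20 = 280589 /4140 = 67.78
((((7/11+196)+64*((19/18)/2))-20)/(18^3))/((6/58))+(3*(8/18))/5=5329967/8660520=0.62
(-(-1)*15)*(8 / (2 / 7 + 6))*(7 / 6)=245 / 11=22.27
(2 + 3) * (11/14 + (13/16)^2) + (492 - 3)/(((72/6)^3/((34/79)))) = 9366181/1274112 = 7.35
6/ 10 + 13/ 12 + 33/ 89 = 10969/ 5340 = 2.05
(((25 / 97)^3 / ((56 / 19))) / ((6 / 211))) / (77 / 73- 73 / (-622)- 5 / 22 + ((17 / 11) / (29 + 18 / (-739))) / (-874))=20911872894007046875 / 96725792417699515128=0.22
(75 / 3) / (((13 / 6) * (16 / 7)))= 525 / 104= 5.05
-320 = -320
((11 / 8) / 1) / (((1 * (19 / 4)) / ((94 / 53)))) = 517 / 1007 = 0.51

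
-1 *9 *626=-5634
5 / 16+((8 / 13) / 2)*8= 2.77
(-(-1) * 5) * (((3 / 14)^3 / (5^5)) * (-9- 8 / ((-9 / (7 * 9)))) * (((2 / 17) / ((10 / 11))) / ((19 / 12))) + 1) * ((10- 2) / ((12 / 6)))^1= 6924396254 / 346215625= 20.00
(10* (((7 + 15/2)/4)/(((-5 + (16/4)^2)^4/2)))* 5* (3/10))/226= 435/13235464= 0.00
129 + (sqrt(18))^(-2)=2323/ 18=129.06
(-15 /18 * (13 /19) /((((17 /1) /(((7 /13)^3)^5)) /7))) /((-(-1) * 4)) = -166164652848005 /30522541741940888328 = -0.00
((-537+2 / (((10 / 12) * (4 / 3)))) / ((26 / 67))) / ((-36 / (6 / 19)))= 14941 / 1235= 12.10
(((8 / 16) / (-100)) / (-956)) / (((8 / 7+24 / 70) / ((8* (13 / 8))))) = 7 / 152960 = 0.00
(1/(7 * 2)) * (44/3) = 22/21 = 1.05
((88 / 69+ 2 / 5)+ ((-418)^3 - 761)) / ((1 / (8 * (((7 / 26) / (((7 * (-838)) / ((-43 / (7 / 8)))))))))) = -17335680484816 / 13154505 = -1317851.22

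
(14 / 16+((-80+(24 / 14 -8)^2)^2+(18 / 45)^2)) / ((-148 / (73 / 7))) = -57505619111 / 497487200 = -115.59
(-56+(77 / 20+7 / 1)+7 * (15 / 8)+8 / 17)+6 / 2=-19417 / 680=-28.55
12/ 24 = 1/ 2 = 0.50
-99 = -99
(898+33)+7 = 938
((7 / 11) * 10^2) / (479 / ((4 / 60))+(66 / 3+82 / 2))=0.01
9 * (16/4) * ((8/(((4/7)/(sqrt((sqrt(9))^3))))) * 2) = 3024 * sqrt(3) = 5237.72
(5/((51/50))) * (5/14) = 625/357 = 1.75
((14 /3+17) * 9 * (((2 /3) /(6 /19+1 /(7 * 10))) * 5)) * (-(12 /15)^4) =-1770496 /2195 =-806.60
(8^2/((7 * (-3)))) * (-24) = 512/7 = 73.14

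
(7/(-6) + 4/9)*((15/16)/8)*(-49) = 3185/768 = 4.15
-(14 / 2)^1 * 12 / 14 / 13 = -6 / 13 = -0.46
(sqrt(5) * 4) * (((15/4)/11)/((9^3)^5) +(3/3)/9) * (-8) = -2684210314715464 * sqrt(5)/754934151013713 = -7.95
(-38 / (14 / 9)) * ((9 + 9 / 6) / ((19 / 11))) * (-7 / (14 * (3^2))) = 33 / 4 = 8.25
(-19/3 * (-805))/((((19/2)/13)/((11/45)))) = 46046/27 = 1705.41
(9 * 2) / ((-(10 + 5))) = -6 / 5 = -1.20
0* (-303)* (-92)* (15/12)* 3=0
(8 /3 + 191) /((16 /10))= 2905 /24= 121.04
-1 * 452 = -452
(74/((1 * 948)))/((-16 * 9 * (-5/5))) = 37/68256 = 0.00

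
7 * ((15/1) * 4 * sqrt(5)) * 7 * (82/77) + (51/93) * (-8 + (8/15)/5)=-10064/2325 + 34440 * sqrt(5)/11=6996.60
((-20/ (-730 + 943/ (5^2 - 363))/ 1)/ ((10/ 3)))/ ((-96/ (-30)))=845/ 330244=0.00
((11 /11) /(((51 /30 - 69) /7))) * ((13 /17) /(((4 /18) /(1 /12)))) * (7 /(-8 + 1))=1365 /45764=0.03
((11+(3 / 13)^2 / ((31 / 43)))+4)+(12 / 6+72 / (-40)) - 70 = -1433551 / 26195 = -54.73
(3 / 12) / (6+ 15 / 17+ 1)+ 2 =1089 / 536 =2.03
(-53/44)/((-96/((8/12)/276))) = 53/1748736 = 0.00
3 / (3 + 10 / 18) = 27 / 32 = 0.84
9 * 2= 18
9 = 9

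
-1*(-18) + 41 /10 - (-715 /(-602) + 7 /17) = 524506 /25585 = 20.50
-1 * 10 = -10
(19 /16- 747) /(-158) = 11933 /2528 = 4.72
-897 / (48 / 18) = -336.38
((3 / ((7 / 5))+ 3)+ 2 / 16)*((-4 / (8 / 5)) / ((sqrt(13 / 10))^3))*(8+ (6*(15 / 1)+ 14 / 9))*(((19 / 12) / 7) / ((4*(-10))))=28025*sqrt(130) / 63882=5.00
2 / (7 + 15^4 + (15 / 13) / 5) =26 / 658219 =0.00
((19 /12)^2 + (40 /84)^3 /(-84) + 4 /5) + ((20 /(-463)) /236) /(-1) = 1405019211593 /425010998160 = 3.31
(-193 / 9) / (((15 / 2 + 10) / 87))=-11194 / 105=-106.61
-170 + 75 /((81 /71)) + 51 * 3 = 1316 /27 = 48.74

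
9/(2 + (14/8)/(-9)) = 324/65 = 4.98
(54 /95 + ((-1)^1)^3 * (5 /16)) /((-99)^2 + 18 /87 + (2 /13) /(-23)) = 3373019 /129179034640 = 0.00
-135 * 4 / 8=-135 / 2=-67.50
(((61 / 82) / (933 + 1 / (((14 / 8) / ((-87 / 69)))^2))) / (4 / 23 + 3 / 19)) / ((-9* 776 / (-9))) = 690976097 / 223263918833360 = 0.00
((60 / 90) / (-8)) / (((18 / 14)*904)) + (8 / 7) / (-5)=-781301 / 3417120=-0.23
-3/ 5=-0.60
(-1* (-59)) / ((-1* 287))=-59 / 287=-0.21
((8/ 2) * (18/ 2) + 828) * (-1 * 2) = -1728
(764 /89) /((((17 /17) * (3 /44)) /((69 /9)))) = 773168 /801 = 965.25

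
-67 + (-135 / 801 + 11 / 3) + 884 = 219073 / 267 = 820.50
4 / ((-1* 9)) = -0.44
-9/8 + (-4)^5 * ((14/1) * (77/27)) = -8831219/216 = -40885.27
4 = 4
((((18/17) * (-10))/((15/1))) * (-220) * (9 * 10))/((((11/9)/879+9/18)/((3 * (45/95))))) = 101501294400/2562359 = 39612.44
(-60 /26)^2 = 900 /169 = 5.33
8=8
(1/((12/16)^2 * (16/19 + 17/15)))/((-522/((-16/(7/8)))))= 97280/3085803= 0.03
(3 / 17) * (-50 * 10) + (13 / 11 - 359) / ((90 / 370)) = -874748 / 561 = -1559.27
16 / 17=0.94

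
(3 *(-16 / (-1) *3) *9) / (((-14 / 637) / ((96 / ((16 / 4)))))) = -1415232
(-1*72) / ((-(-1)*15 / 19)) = -456 / 5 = -91.20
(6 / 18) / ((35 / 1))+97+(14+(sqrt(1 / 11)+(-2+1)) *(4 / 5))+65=4 *sqrt(11) / 55+18397 / 105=175.45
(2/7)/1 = 2/7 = 0.29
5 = 5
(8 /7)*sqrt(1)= 8 /7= 1.14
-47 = -47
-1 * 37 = -37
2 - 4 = -2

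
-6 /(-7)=0.86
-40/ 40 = -1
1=1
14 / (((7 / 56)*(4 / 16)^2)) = 1792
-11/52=-0.21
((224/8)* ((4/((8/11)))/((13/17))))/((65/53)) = 138754/845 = 164.21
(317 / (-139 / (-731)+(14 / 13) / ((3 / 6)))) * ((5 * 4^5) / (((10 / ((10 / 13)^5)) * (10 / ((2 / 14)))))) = 47457689600 / 178134957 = 266.41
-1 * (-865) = 865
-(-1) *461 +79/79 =462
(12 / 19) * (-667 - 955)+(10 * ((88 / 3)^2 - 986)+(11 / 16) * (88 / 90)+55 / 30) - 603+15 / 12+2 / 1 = -273336 / 95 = -2877.22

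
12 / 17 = 0.71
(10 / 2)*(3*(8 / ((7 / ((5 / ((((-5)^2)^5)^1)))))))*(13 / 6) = 52 / 2734375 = 0.00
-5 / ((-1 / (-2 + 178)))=880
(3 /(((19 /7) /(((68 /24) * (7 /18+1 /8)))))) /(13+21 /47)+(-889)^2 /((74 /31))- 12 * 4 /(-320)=105910434446933 /319893120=331080.69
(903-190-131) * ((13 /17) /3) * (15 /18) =6305 /51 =123.63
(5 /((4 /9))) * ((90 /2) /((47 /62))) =62775 /94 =667.82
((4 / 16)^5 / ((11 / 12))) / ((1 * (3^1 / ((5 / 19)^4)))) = 625 / 366983936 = 0.00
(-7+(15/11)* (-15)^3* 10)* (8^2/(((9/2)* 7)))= -64809856/693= -93520.72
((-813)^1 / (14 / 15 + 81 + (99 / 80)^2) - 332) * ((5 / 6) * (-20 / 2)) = 13691180900 / 4807569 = 2847.84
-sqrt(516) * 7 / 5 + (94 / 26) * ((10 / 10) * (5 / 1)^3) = 5875 / 13-14 * sqrt(129) / 5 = 420.12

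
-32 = -32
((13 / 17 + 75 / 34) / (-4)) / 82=-101 / 11152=-0.01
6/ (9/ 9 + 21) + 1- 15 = -13.73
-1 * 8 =-8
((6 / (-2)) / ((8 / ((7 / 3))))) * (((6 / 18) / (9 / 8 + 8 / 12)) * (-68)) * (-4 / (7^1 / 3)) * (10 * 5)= -40800 / 43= -948.84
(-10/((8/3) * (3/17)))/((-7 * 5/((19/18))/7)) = 323/72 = 4.49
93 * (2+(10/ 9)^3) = 76198/ 243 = 313.57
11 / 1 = 11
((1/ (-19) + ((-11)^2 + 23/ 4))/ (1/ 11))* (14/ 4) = 741433/ 152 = 4877.85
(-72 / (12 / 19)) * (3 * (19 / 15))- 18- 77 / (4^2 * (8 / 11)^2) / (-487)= -451.18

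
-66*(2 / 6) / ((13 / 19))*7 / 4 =-1463 / 26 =-56.27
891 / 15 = 297 / 5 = 59.40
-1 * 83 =-83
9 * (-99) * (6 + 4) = -8910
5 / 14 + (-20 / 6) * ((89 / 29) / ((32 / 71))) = -217685 / 9744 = -22.34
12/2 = 6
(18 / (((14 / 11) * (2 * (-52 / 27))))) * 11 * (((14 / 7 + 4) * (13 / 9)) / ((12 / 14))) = -3267 / 8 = -408.38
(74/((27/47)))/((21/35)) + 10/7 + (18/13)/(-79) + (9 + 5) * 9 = 199209308/582309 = 342.10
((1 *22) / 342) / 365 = 11 / 62415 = 0.00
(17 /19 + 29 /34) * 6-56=-14701 /323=-45.51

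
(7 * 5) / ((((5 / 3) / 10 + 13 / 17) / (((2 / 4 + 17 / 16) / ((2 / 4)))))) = 8925 / 76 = 117.43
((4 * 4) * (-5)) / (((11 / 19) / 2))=-3040 / 11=-276.36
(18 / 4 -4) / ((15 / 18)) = 3 / 5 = 0.60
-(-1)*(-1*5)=-5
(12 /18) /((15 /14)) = 28 /45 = 0.62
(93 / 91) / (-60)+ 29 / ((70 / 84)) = 12661 / 364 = 34.78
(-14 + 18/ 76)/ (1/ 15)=-7845/ 38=-206.45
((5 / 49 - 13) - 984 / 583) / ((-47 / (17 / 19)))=7083424 / 25510331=0.28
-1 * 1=-1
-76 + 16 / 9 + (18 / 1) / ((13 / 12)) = -6740 / 117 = -57.61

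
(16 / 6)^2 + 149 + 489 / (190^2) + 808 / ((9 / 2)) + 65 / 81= 983909009 / 2924100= 336.48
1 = 1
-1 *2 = -2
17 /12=1.42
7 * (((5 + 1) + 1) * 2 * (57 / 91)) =798 / 13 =61.38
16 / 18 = 8 / 9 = 0.89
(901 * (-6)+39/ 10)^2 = 2918268441/ 100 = 29182684.41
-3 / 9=-1 / 3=-0.33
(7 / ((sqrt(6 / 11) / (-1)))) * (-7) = 49 * sqrt(66) / 6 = 66.35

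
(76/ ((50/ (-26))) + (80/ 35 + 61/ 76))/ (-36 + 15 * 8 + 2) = -484541/ 1143800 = -0.42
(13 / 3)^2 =18.78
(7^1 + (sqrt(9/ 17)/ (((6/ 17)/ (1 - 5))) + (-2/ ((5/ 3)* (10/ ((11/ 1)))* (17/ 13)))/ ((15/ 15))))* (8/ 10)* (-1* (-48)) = -86.62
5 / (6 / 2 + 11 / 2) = 10 / 17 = 0.59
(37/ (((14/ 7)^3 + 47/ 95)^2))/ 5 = 66785/ 651249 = 0.10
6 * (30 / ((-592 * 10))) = -9 / 296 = -0.03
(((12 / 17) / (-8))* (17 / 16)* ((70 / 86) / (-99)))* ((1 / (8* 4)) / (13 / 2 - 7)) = -35 / 726528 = -0.00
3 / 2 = 1.50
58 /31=1.87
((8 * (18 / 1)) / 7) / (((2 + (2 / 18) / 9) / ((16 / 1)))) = 186624 / 1141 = 163.56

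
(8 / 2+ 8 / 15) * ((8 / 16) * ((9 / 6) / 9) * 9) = 17 / 5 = 3.40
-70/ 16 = -35/ 8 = -4.38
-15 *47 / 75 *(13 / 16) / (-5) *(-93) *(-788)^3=1737732119916 / 25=69509284796.64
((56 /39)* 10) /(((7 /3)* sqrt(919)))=80* sqrt(919) /11947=0.20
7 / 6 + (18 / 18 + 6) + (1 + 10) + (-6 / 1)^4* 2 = 15667 / 6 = 2611.17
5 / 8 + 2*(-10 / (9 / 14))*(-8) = 17965 / 72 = 249.51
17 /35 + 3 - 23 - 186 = -7193 /35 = -205.51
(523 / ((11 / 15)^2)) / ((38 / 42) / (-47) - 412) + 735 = 36050428680 / 49206223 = 732.64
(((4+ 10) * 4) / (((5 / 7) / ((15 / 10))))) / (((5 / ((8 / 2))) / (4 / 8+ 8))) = 19992 / 25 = 799.68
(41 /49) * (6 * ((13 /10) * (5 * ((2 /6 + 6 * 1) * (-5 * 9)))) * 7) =-455715 /7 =-65102.14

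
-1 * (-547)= 547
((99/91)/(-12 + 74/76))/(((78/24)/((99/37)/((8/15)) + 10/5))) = -3906837/18340049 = -0.21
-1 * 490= -490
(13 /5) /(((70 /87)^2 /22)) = 1082367 /12250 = 88.36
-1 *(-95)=95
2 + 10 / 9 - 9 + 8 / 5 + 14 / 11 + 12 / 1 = 4447 / 495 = 8.98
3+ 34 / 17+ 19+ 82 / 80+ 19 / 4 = 1191 / 40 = 29.78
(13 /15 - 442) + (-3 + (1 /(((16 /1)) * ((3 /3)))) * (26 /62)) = -3304157 /7440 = -444.11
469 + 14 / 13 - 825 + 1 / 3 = -354.59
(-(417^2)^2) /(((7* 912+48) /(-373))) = 1753505029.81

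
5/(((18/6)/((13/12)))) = 65/36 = 1.81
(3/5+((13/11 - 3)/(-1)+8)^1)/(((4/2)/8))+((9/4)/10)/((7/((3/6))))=256803/6160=41.69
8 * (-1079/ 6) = -4316/ 3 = -1438.67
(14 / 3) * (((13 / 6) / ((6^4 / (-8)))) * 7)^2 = 57967 / 1417176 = 0.04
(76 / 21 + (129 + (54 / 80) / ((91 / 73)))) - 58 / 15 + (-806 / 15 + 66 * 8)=6590881 / 10920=603.56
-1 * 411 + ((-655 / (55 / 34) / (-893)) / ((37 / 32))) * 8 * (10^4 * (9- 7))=22655101639 / 363451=62333.30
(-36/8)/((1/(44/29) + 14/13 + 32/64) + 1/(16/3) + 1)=-3432/2611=-1.31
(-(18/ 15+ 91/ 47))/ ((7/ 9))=-6633/ 1645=-4.03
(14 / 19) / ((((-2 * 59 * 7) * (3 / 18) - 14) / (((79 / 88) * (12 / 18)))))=-79 / 27170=-0.00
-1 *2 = -2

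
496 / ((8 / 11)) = 682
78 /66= 13 /11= 1.18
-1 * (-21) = 21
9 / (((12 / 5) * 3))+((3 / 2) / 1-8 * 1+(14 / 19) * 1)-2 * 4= -951 / 76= -12.51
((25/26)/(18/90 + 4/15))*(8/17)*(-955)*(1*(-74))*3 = 318015000/1547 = 205568.84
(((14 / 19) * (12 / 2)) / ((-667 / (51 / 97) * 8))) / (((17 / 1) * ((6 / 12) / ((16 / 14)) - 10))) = 56 / 20897777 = 0.00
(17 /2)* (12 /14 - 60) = -3519 /7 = -502.71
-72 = -72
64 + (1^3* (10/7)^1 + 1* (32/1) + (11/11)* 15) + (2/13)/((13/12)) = 133171/1183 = 112.57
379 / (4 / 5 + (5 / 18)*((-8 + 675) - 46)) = 3790 / 1733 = 2.19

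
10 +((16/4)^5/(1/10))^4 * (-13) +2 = -142936511610879988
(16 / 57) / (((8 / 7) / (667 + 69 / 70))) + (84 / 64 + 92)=61771 / 240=257.38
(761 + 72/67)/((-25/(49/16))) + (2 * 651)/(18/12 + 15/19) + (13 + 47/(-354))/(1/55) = 162743259697/137564400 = 1183.03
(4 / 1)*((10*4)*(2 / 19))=320 / 19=16.84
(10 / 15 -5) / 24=-13 / 72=-0.18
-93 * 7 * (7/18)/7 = -36.17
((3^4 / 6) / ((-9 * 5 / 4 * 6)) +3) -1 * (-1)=19 / 5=3.80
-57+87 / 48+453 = 6365 / 16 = 397.81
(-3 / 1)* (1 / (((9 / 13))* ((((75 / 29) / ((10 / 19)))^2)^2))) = -0.01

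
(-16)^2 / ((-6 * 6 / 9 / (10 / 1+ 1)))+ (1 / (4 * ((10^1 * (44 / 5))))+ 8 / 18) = -2228855 / 3168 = -703.55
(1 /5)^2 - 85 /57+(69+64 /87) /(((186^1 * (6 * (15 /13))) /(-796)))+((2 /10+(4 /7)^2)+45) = 1639808839 /1694862225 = 0.97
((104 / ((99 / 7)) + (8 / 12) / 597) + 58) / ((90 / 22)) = 429184 / 26865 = 15.98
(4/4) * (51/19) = 51/19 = 2.68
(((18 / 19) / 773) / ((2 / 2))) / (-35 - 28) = -2 / 102809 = -0.00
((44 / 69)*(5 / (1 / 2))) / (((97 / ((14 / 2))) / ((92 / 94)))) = 6160 / 13677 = 0.45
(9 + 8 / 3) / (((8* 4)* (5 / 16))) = 7 / 6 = 1.17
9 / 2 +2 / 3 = 31 / 6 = 5.17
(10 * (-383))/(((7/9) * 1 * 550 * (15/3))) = -3447/1925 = -1.79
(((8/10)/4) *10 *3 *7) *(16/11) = 672/11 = 61.09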